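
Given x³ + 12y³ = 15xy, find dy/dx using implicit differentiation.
Differentiate both sides with respect to x, treating y as y(x). By the chain rule, any term containing y contributes a factor of y' = dy/dx when we differentiate it.

Move every term to one side and write the relation as F(x, y) = 0. Term by term,
  d/dx[x^3] = 3x^2
  d/dx[-15xy] = -15x·y' - 15y
  d/dx[12y^3] = 36y^2·y'

The pieces without y' make up ∂F/∂x and the coefficient of y' is ∂F/∂y:
  ∂F/∂x = 3x^2 - 15y,
  ∂F/∂y = -15x + 36y^2.

Since d/dx[F] = ∂F/∂x + (∂F/∂y)·y' = 0, solve for y':
  (∂F/∂y)·y' = -∂F/∂x
  dy/dx = -(∂F/∂x)/(∂F/∂y) = -(3x^2 - 15y)/(-15x + 36y^2) = (x^2 - 5y)/(5x - 12y^2)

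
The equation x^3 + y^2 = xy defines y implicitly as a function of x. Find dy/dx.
Take d/dx of both sides. Since y is implicitly a function of x, the chain rule attaches a y' = dy/dx factor whenever we differentiate through y.

Set F(x, y) = (left side) − (right side), so the curve is F = 0. Differentiating each term of F:
  d/dx[x^3] = 3x^2
  d/dx[-xy] = -x·y' - y
  d/dx[y^2] = 2y·y'

Collecting, the y'-free part is the partial derivative in x and the y' coefficient is the partial derivative in y:
  ∂F/∂x = 3x^2 - y
  ∂F/∂y = -x + 2y

so d/dx[F(x, y(x))] = ∂F/∂x + (∂F/∂y)·y' = 0. Rearranging,
  dy/dx = -(∂F/∂x)/(∂F/∂y) = -(3x^2 - y)/(-x + 2y) = (3x^2 - y)/(x - 2y)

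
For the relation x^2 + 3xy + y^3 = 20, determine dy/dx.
Take d/dx of both sides. Since y is implicitly a function of x, the chain rule attaches a y' = dy/dx factor whenever we differentiate through y.

Set F(x, y) = (left side) − (right side), so the curve is F = 0. Differentiating each term of F:
  d/dx[x^2] = 2x
  d/dx[3xy] = 3x·y' + 3y
  d/dx[y^3] = 3y^2·y'
  d/dx[-20] = 0

Collecting, the y'-free part is the partial derivative in x and the y' coefficient is the partial derivative in y:
  ∂F/∂x = 2x + 3y
  ∂F/∂y = 3x + 3y^2

so d/dx[F(x, y(x))] = ∂F/∂x + (∂F/∂y)·y' = 0. Rearranging,
  dy/dx = -(∂F/∂x)/(∂F/∂y) = -(2x + 3y)/(3x + 3y^2) = (-2x/3 - y)/(x + y^2)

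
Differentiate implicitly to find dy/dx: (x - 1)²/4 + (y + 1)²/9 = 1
Differentiate both sides with respect to x, treating y as y(x). By the chain rule, any term containing y contributes a factor of y' = dy/dx when we differentiate it.

Move every term to one side and write the relation as F(x, y) = 0. Term by term,
  d/dx[(x - 1)^2/4] = x/2 - 1/2
  d/dx[(y + 1)^2/9] = 2·y'(y + 1)/9
  d/dx[-1] = 0

The pieces without y' make up ∂F/∂x and the coefficient of y' is ∂F/∂y:
  ∂F/∂x = x/2 - 1/2,
  ∂F/∂y = 2y/9 + 2/9.

Since d/dx[F] = ∂F/∂x + (∂F/∂y)·y' = 0, solve for y':
  (∂F/∂y)·y' = -∂F/∂x
  dy/dx = -(∂F/∂x)/(∂F/∂y) = -(x/2 - 1/2)/(2y/9 + 2/9)
        = -((x - 1)/2)/(2(y + 1)/9) = 9(1 - x)/(4(y + 1))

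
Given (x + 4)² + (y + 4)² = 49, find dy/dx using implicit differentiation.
Apply d/dx to both sides, remembering that y depends on x. Each occurrence of y therefore brings in a y' = dy/dx via the chain rule.

With F(x, y) equal to the left-hand side minus the right, differentiate F term by term:
  d/dx[(x + 4)^2] = 2x + 8
  d/dx[(y + 4)^2] = 2·y'(y + 4)
  d/dx[-49] = 0
Adding these up, d/dx[F] = 0 becomes
  (2x + 8) + (2y + 8)·y' = 0,
so isolating y',
  dy/dx = -(2x + 8)/(2y + 8) = (-x - 4)/(y + 4)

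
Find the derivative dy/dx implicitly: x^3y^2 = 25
Differentiate both sides with respect to x, treating y as y(x). By the chain rule, any term containing y contributes a factor of y' = dy/dx when we differentiate it.

Move every term to one side and write the relation as F(x, y) = 0. Term by term,
  d/dx[x^3y^2] = 2x^3y·y' + 3x^2y^2
  d/dx[-25] = 0

The pieces without y' make up ∂F/∂x and the coefficient of y' is ∂F/∂y:
  ∂F/∂x = 3x^2y^2,
  ∂F/∂y = 2x^3y.

Since d/dx[F] = ∂F/∂x + (∂F/∂y)·y' = 0, solve for y':
  (∂F/∂y)·y' = -∂F/∂x
  dy/dx = -(∂F/∂x)/(∂F/∂y) = -(3x^2y^2)/(2x^3y) = -3y/(2x)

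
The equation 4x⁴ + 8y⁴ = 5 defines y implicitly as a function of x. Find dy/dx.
Take d/dx of both sides. Since y is implicitly a function of x, the chain rule attaches a y' = dy/dx factor whenever we differentiate through y.

Set F(x, y) = (left side) − (right side), so the curve is F = 0. Differentiating each term of F:
  d/dx[4x^4] = 16x^3
  d/dx[8y^4] = 32y^3·y'
  d/dx[-5] = 0

Collecting, the y'-free part is the partial derivative in x and the y' coefficient is the partial derivative in y:
  ∂F/∂x = 16x^3
  ∂F/∂y = 32y^3

so d/dx[F(x, y(x))] = ∂F/∂x + (∂F/∂y)·y' = 0. Rearranging,
  dy/dx = -(∂F/∂x)/(∂F/∂y) = -(16x^3)/(32y^3) = -x^3/(2y^3)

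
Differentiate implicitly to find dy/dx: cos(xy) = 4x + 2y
Differentiate both sides with respect to x, treating y as y(x). By the chain rule, any term containing y contributes a factor of y' = dy/dx when we differentiate it.

Move every term to one side and write the relation as F(x, y) = 0. Term by term,
  d/dx[-4x] = -4
  d/dx[-2y] = -2·y'
  d/dx[cos(xy)] = -(x·y' + y)·sin(xy)

The pieces without y' make up ∂F/∂x and the coefficient of y' is ∂F/∂y:
  ∂F/∂x = -y·sin(xy) - 4,
  ∂F/∂y = -x·sin(xy) - 2.

Since d/dx[F] = ∂F/∂x + (∂F/∂y)·y' = 0, solve for y':
  (∂F/∂y)·y' = -∂F/∂x
  dy/dx = -(∂F/∂x)/(∂F/∂y) = -(-y·sin(xy) - 4)/(-x·sin(xy) - 2) = -(y·sin(xy) + 4)/(x·sin(xy) + 2)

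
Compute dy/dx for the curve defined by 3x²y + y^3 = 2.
Differentiate the relation implicitly: treat y = y(x) and apply the chain rule, so every y-derivative picks up a y' = dy/dx factor.

With everything moved to the left-hand side, differentiate term by term:
  d/dx[3x^2y] = 3x^2·y' + 6xy
  d/dx[y^3] = 3y^2·y'
  d/dx[-2] = 0

Separating the contributions that come from x directly and those that come through y:
  without y':      6xy
  multiplying y':  3x^2 + 3y^2

so (6xy) + (3x^2 + 3y^2)·y' = 0, and therefore
  dy/dx = -(6xy)/(3x^2 + 3y^2) = -2xy/(x^2 + y^2)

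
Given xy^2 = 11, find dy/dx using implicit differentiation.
Differentiate the relation implicitly: treat y = y(x) and apply the chain rule, so every y-derivative picks up a y' = dy/dx factor.

With everything moved to the left-hand side, differentiate term by term:
  d/dx[xy^2] = 2xy·y' + y^2
  d/dx[-11] = 0

Separating the contributions that come from x directly and those that come through y:
  without y':      y^2
  multiplying y':  2xy

so (y^2) + (2xy)·y' = 0, and therefore
  dy/dx = -(y^2)/(2xy) = -y/(2x)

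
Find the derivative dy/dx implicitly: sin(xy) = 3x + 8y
Differentiate the relation implicitly: treat y = y(x) and apply the chain rule, so every y-derivative picks up a y' = dy/dx factor.

With everything moved to the left-hand side, differentiate term by term:
  d/dx[-3x] = -3
  d/dx[-8y] = -8·y'
  d/dx[sin(xy)] = (x·y' + y)·cos(xy)

Separating the contributions that come from x directly and those that come through y:
  without y':      y·cos(xy) - 3
  multiplying y':  x·cos(xy) - 8

so (y·cos(xy) - 3) + (x·cos(xy) - 8)·y' = 0, and therefore
  dy/dx = -(y·cos(xy) - 3)/(x·cos(xy) - 8) = (-y·cos(xy) + 3)/(x·cos(xy) - 8)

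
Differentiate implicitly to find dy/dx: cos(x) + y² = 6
Take d/dx of both sides. Since y is implicitly a function of x, the chain rule attaches a y' = dy/dx factor whenever we differentiate through y.

Set F(x, y) = (left side) − (right side), so the curve is F = 0. Differentiating each term of F:
  d/dx[y^2] = 2y·y'
  d/dx[cos(x)] = -sin(x)
  d/dx[-6] = 0

Collecting, the y'-free part is the partial derivative in x and the y' coefficient is the partial derivative in y:
  ∂F/∂x = -sin(x)
  ∂F/∂y = 2y

so d/dx[F(x, y(x))] = ∂F/∂x + (∂F/∂y)·y' = 0. Rearranging,
  dy/dx = -(∂F/∂x)/(∂F/∂y) = -(-sin(x))/(2y) = sin(x)/(2y)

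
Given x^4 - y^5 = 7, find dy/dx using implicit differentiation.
Differentiate both sides with respect to x, treating y as y(x). By the chain rule, any term containing y contributes a factor of y' = dy/dx when we differentiate it.

Move every term to one side and write the relation as F(x, y) = 0. Term by term,
  d/dx[x^4] = 4x^3
  d/dx[-y^5] = -5y^4·y'
  d/dx[-7] = 0

The pieces without y' make up ∂F/∂x and the coefficient of y' is ∂F/∂y:
  ∂F/∂x = 4x^3,
  ∂F/∂y = -5y^4.

Since d/dx[F] = ∂F/∂x + (∂F/∂y)·y' = 0, solve for y':
  (∂F/∂y)·y' = -∂F/∂x
  dy/dx = -(∂F/∂x)/(∂F/∂y) = -(4x^3)/(-5y^4) = 4x^3/(5y^4)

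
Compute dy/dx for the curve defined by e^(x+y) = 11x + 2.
Apply d/dx to both sides, remembering that y depends on x. Each occurrence of y therefore brings in a y' = dy/dx via the chain rule.

With F(x, y) equal to the left-hand side minus the right, differentiate F term by term:
  d/dx[-11x] = -11
  d/dx[e^(x + y)] = (y' + 1)·e^(x + y)
  d/dx[-2] = 0
Adding these up, d/dx[F] = 0 becomes
  (e^(x + y) - 11) + (e^(x + y))·y' = 0,
so isolating y',
  dy/dx = -(e^(x + y) - 11)/(e^(x + y)) = 11e^(-x - y) - 1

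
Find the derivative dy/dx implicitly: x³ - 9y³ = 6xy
Take d/dx of both sides. Since y is implicitly a function of x, the chain rule attaches a y' = dy/dx factor whenever we differentiate through y.

Set F(x, y) = (left side) − (right side), so the curve is F = 0. Differentiating each term of F:
  d/dx[x^3] = 3x^2
  d/dx[-6xy] = -6x·y' - 6y
  d/dx[-9y^3] = -27y^2·y'

Collecting, the y'-free part is the partial derivative in x and the y' coefficient is the partial derivative in y:
  ∂F/∂x = 3x^2 - 6y
  ∂F/∂y = -6x - 27y^2

so d/dx[F(x, y(x))] = ∂F/∂x + (∂F/∂y)·y' = 0. Rearranging,
  dy/dx = -(∂F/∂x)/(∂F/∂y) = -(3x^2 - 6y)/(-6x - 27y^2) = (x^2 - 2y)/(2x + 9y^2)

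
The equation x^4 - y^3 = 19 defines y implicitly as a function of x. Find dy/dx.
Apply d/dx to both sides, remembering that y depends on x. Each occurrence of y therefore brings in a y' = dy/dx via the chain rule.

With F(x, y) equal to the left-hand side minus the right, differentiate F term by term:
  d/dx[x^4] = 4x^3
  d/dx[-y^3] = -3y^2·y'
  d/dx[-19] = 0
Adding these up, d/dx[F] = 0 becomes
  (4x^3) + (-3y^2)·y' = 0,
so isolating y',
  dy/dx = -(4x^3)/(-3y^2) = 4x^3/(3y^2)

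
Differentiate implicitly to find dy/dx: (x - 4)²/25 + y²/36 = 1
Apply d/dx to both sides, remembering that y depends on x. Each occurrence of y therefore brings in a y' = dy/dx via the chain rule.

With F(x, y) equal to the left-hand side minus the right, differentiate F term by term:
  d/dx[y^2/36] = y·y'/18
  d/dx[(x - 4)^2/25] = 2x/25 - 8/25
  d/dx[-1] = 0
Adding these up, d/dx[F] = 0 becomes
  (2x/25 - 8/25) + (y/18)·y' = 0,
so isolating y',
  dy/dx = -(2x/25 - 8/25)/(y/18)
        = -(2(x - 4)/25)/(y/18) = 36(4 - x)/(25y)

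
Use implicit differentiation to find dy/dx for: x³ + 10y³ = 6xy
Differentiate both sides with respect to x, treating y as y(x). By the chain rule, any term containing y contributes a factor of y' = dy/dx when we differentiate it.

Move every term to one side and write the relation as F(x, y) = 0. Term by term,
  d/dx[x^3] = 3x^2
  d/dx[-6xy] = -6x·y' - 6y
  d/dx[10y^3] = 30y^2·y'

The pieces without y' make up ∂F/∂x and the coefficient of y' is ∂F/∂y:
  ∂F/∂x = 3x^2 - 6y,
  ∂F/∂y = -6x + 30y^2.

Since d/dx[F] = ∂F/∂x + (∂F/∂y)·y' = 0, solve for y':
  (∂F/∂y)·y' = -∂F/∂x
  dy/dx = -(∂F/∂x)/(∂F/∂y) = -(3x^2 - 6y)/(-6x + 30y^2) = (x^2/2 - y)/(x - 5y^2)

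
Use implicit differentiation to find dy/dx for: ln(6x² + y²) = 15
Differentiate both sides with respect to x, treating y as y(x). By the chain rule, any term containing y contributes a factor of y' = dy/dx when we differentiate it.

Move every term to one side and write the relation as F(x, y) = 0. Term by term,
  d/dx[ln(6x^2 + y^2)] = (12x + 2y·y')/(6x^2 + y^2)
  d/dx[-15] = 0

The pieces without y' make up ∂F/∂x and the coefficient of y' is ∂F/∂y:
  ∂F/∂x = 12x/(6x^2 + y^2),
  ∂F/∂y = 2y/(6x^2 + y^2).

Since d/dx[F] = ∂F/∂x + (∂F/∂y)·y' = 0, solve for y':
  (∂F/∂y)·y' = -∂F/∂x
  dy/dx = -(∂F/∂x)/(∂F/∂y) = -(12x/(6x^2 + y^2))/(2y/(6x^2 + y^2)) = -6x/y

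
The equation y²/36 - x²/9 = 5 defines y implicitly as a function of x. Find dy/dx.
Apply d/dx to both sides, remembering that y depends on x. Each occurrence of y therefore brings in a y' = dy/dx via the chain rule.

With F(x, y) equal to the left-hand side minus the right, differentiate F term by term:
  d/dx[-x^2/9] = -2x/9
  d/dx[y^2/36] = y·y'/18
  d/dx[-5] = 0
Adding these up, d/dx[F] = 0 becomes
  (-2x/9) + (y/18)·y' = 0,
so isolating y',
  dy/dx = -(-2x/9)/(y/18) = 4x/y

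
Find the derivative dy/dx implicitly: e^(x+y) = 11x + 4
Differentiate both sides with respect to x, treating y as y(x). By the chain rule, any term containing y contributes a factor of y' = dy/dx when we differentiate it.

Move every term to one side and write the relation as F(x, y) = 0. Term by term,
  d/dx[-11x] = -11
  d/dx[e^(x + y)] = (y' + 1)·e^(x + y)
  d/dx[-4] = 0

The pieces without y' make up ∂F/∂x and the coefficient of y' is ∂F/∂y:
  ∂F/∂x = e^(x + y) - 11,
  ∂F/∂y = e^(x + y).

Since d/dx[F] = ∂F/∂x + (∂F/∂y)·y' = 0, solve for y':
  (∂F/∂y)·y' = -∂F/∂x
  dy/dx = -(∂F/∂x)/(∂F/∂y) = -(e^(x + y) - 11)/(e^(x + y)) = 11e^(-x - y) - 1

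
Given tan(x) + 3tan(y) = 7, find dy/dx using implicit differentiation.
Differentiate both sides with respect to x, treating y as y(x). By the chain rule, any term containing y contributes a factor of y' = dy/dx when we differentiate it.

Move every term to one side and write the relation as F(x, y) = 0. Term by term,
  d/dx[tan(x)] = tan(x)^2 + 1
  d/dx[3tan(y)] = 3·y'(tan(y)^2 + 1)
  d/dx[-7] = 0

The pieces without y' make up ∂F/∂x and the coefficient of y' is ∂F/∂y:
  ∂F/∂x = tan(x)^2 + 1,
  ∂F/∂y = 3tan(y)^2 + 3.

Since d/dx[F] = ∂F/∂x + (∂F/∂y)·y' = 0, solve for y':
  (∂F/∂y)·y' = -∂F/∂x
  dy/dx = -(∂F/∂x)/(∂F/∂y) = -(tan(x)^2 + 1)/(3tan(y)^2 + 3) = -cos(y)^2/(3cos(x)^2)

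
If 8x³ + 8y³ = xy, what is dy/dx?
Apply d/dx to both sides, remembering that y depends on x. Each occurrence of y therefore brings in a y' = dy/dx via the chain rule.

With F(x, y) equal to the left-hand side minus the right, differentiate F term by term:
  d/dx[8x^3] = 24x^2
  d/dx[-xy] = -x·y' - y
  d/dx[8y^3] = 24y^2·y'
Adding these up, d/dx[F] = 0 becomes
  (24x^2 - y) + (-x + 24y^2)·y' = 0,
so isolating y',
  dy/dx = -(24x^2 - y)/(-x + 24y^2) = (24x^2 - y)/(x - 24y^2)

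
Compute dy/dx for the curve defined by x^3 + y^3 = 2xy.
Take d/dx of both sides. Since y is implicitly a function of x, the chain rule attaches a y' = dy/dx factor whenever we differentiate through y.

Set F(x, y) = (left side) − (right side), so the curve is F = 0. Differentiating each term of F:
  d/dx[x^3] = 3x^2
  d/dx[-2xy] = -2x·y' - 2y
  d/dx[y^3] = 3y^2·y'

Collecting, the y'-free part is the partial derivative in x and the y' coefficient is the partial derivative in y:
  ∂F/∂x = 3x^2 - 2y
  ∂F/∂y = -2x + 3y^2

so d/dx[F(x, y(x))] = ∂F/∂x + (∂F/∂y)·y' = 0. Rearranging,
  dy/dx = -(∂F/∂x)/(∂F/∂y) = -(3x^2 - 2y)/(-2x + 3y^2) = (3x^2 - 2y)/(2x - 3y^2)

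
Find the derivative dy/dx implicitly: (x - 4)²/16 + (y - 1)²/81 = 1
Differentiate the relation implicitly: treat y = y(x) and apply the chain rule, so every y-derivative picks up a y' = dy/dx factor.

With everything moved to the left-hand side, differentiate term by term:
  d/dx[(x - 4)^2/16] = x/8 - 1/2
  d/dx[(y - 1)^2/81] = 2·y'(y - 1)/81
  d/dx[-1] = 0

Separating the contributions that come from x directly and those that come through y:
  without y':      x/8 - 1/2
  multiplying y':  2y/81 - 2/81

so (x/8 - 1/2) + (2y/81 - 2/81)·y' = 0, and therefore
  dy/dx = -(x/8 - 1/2)/(2y/81 - 2/81)
        = -((x - 4)/8)/(2(y - 1)/81) = 81(4 - x)/(16(y - 1))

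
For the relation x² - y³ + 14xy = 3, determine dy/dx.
Differentiate both sides with respect to x, treating y as y(x). By the chain rule, any term containing y contributes a factor of y' = dy/dx when we differentiate it.

Move every term to one side and write the relation as F(x, y) = 0. Term by term,
  d/dx[x^2] = 2x
  d/dx[14xy] = 14x·y' + 14y
  d/dx[-y^3] = -3y^2·y'
  d/dx[-3] = 0

The pieces without y' make up ∂F/∂x and the coefficient of y' is ∂F/∂y:
  ∂F/∂x = 2x + 14y,
  ∂F/∂y = 14x - 3y^2.

Since d/dx[F] = ∂F/∂x + (∂F/∂y)·y' = 0, solve for y':
  (∂F/∂y)·y' = -∂F/∂x
  dy/dx = -(∂F/∂x)/(∂F/∂y) = -(2x + 14y)/(14x - 3y^2) = 2(-x - 7y)/(14x - 3y^2)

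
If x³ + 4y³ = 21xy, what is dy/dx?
Take d/dx of both sides. Since y is implicitly a function of x, the chain rule attaches a y' = dy/dx factor whenever we differentiate through y.

Set F(x, y) = (left side) − (right side), so the curve is F = 0. Differentiating each term of F:
  d/dx[x^3] = 3x^2
  d/dx[-21xy] = -21x·y' - 21y
  d/dx[4y^3] = 12y^2·y'

Collecting, the y'-free part is the partial derivative in x and the y' coefficient is the partial derivative in y:
  ∂F/∂x = 3x^2 - 21y
  ∂F/∂y = -21x + 12y^2

so d/dx[F(x, y(x))] = ∂F/∂x + (∂F/∂y)·y' = 0. Rearranging,
  dy/dx = -(∂F/∂x)/(∂F/∂y) = -(3x^2 - 21y)/(-21x + 12y^2) = (x^2 - 7y)/(7x - 4y^2)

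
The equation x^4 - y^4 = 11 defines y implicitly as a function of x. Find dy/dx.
Take d/dx of both sides. Since y is implicitly a function of x, the chain rule attaches a y' = dy/dx factor whenever we differentiate through y.

Set F(x, y) = (left side) − (right side), so the curve is F = 0. Differentiating each term of F:
  d/dx[x^4] = 4x^3
  d/dx[-y^4] = -4y^3·y'
  d/dx[-11] = 0

Collecting, the y'-free part is the partial derivative in x and the y' coefficient is the partial derivative in y:
  ∂F/∂x = 4x^3
  ∂F/∂y = -4y^3

so d/dx[F(x, y(x))] = ∂F/∂x + (∂F/∂y)·y' = 0. Rearranging,
  dy/dx = -(∂F/∂x)/(∂F/∂y) = -(4x^3)/(-4y^3) = x^3/y^3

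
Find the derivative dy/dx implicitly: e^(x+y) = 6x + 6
Differentiate both sides with respect to x, treating y as y(x). By the chain rule, any term containing y contributes a factor of y' = dy/dx when we differentiate it.

Move every term to one side and write the relation as F(x, y) = 0. Term by term,
  d/dx[-6x] = -6
  d/dx[e^(x + y)] = (y' + 1)·e^(x + y)
  d/dx[-6] = 0

The pieces without y' make up ∂F/∂x and the coefficient of y' is ∂F/∂y:
  ∂F/∂x = e^(x + y) - 6,
  ∂F/∂y = e^(x + y).

Since d/dx[F] = ∂F/∂x + (∂F/∂y)·y' = 0, solve for y':
  (∂F/∂y)·y' = -∂F/∂x
  dy/dx = -(∂F/∂x)/(∂F/∂y) = -(e^(x + y) - 6)/(e^(x + y)) = 6e^(-x - y) - 1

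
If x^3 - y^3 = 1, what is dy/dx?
Differentiate both sides with respect to x, treating y as y(x). By the chain rule, any term containing y contributes a factor of y' = dy/dx when we differentiate it.

Move every term to one side and write the relation as F(x, y) = 0. Term by term,
  d/dx[x^3] = 3x^2
  d/dx[-y^3] = -3y^2·y'
  d/dx[-1] = 0

The pieces without y' make up ∂F/∂x and the coefficient of y' is ∂F/∂y:
  ∂F/∂x = 3x^2,
  ∂F/∂y = -3y^2.

Since d/dx[F] = ∂F/∂x + (∂F/∂y)·y' = 0, solve for y':
  (∂F/∂y)·y' = -∂F/∂x
  dy/dx = -(∂F/∂x)/(∂F/∂y) = -(3x^2)/(-3y^2) = x^2/y^2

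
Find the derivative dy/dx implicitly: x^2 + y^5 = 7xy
Take d/dx of both sides. Since y is implicitly a function of x, the chain rule attaches a y' = dy/dx factor whenever we differentiate through y.

Set F(x, y) = (left side) − (right side), so the curve is F = 0. Differentiating each term of F:
  d/dx[x^2] = 2x
  d/dx[-7xy] = -7x·y' - 7y
  d/dx[y^5] = 5y^4·y'

Collecting, the y'-free part is the partial derivative in x and the y' coefficient is the partial derivative in y:
  ∂F/∂x = 2x - 7y
  ∂F/∂y = -7x + 5y^4

so d/dx[F(x, y(x))] = ∂F/∂x + (∂F/∂y)·y' = 0. Rearranging,
  dy/dx = -(∂F/∂x)/(∂F/∂y) = -(2x - 7y)/(-7x + 5y^4) = (2x - 7y)/(7x - 5y^4)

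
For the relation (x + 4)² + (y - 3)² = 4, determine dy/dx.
Differentiate both sides with respect to x, treating y as y(x). By the chain rule, any term containing y contributes a factor of y' = dy/dx when we differentiate it.

Move every term to one side and write the relation as F(x, y) = 0. Term by term,
  d/dx[(x + 4)^2] = 2x + 8
  d/dx[(y - 3)^2] = 2·y'(y - 3)
  d/dx[-4] = 0

The pieces without y' make up ∂F/∂x and the coefficient of y' is ∂F/∂y:
  ∂F/∂x = 2x + 8,
  ∂F/∂y = 2y - 6.

Since d/dx[F] = ∂F/∂x + (∂F/∂y)·y' = 0, solve for y':
  (∂F/∂y)·y' = -∂F/∂x
  dy/dx = -(∂F/∂x)/(∂F/∂y) = -(2x + 8)/(2y - 6) = (-x - 4)/(y - 3)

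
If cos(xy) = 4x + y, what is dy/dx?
Apply d/dx to both sides, remembering that y depends on x. Each occurrence of y therefore brings in a y' = dy/dx via the chain rule.

With F(x, y) equal to the left-hand side minus the right, differentiate F term by term:
  d/dx[-4x] = -4
  d/dx[-y] = -y'
  d/dx[cos(xy)] = -(x·y' + y)·sin(xy)
Adding these up, d/dx[F] = 0 becomes
  (-y·sin(xy) - 4) + (-x·sin(xy) - 1)·y' = 0,
so isolating y',
  dy/dx = -(-y·sin(xy) - 4)/(-x·sin(xy) - 1) = -(y·sin(xy) + 4)/(x·sin(xy) + 1)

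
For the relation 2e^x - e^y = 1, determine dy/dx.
Take d/dx of both sides. Since y is implicitly a function of x, the chain rule attaches a y' = dy/dx factor whenever we differentiate through y.

Set F(x, y) = (left side) − (right side), so the curve is F = 0. Differentiating each term of F:
  d/dx[2e^(x)] = 2e^(x)
  d/dx[-e^(y)] = -y'·e^(y)
  d/dx[-1] = 0

Collecting, the y'-free part is the partial derivative in x and the y' coefficient is the partial derivative in y:
  ∂F/∂x = 2e^(x)
  ∂F/∂y = -e^(y)

so d/dx[F(x, y(x))] = ∂F/∂x + (∂F/∂y)·y' = 0. Rearranging,
  dy/dx = -(∂F/∂x)/(∂F/∂y) = -(2e^(x))/(-e^(y)) = 2e^(x - y)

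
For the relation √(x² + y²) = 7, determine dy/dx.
Differentiate both sides with respect to x, treating y as y(x). By the chain rule, any term containing y contributes a factor of y' = dy/dx when we differentiate it.

Move every term to one side and write the relation as F(x, y) = 0. Term by term,
  d/dx[√(x^2 + y^2)] = (x + y·y')/√(x^2 + y^2)
  d/dx[-7] = 0

The pieces without y' make up ∂F/∂x and the coefficient of y' is ∂F/∂y:
  ∂F/∂x = x/√(x^2 + y^2),
  ∂F/∂y = y/√(x^2 + y^2).

Since d/dx[F] = ∂F/∂x + (∂F/∂y)·y' = 0, solve for y':
  (∂F/∂y)·y' = -∂F/∂x
  dy/dx = -(∂F/∂x)/(∂F/∂y) = -(x/√(x^2 + y^2))/(y/√(x^2 + y^2)) = -x/y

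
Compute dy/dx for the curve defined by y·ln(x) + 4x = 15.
Differentiate the relation implicitly: treat y = y(x) and apply the chain rule, so every y-derivative picks up a y' = dy/dx factor.

With everything moved to the left-hand side, differentiate term by term:
  d/dx[4x] = 4
  d/dx[y·ln(x)] = y'·ln(x) + y/x
  d/dx[-15] = 0

Separating the contributions that come from x directly and those that come through y:
  without y':      4 + y/x
  multiplying y':  ln(x)

so (4 + y/x) + (ln(x))·y' = 0, and therefore
  dy/dx = -(4 + y/x)/(ln(x))
        = -((4x + y)/x)/(ln(x)) = (-4x - y)/(x·ln(x))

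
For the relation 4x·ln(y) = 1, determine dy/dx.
Differentiate both sides with respect to x, treating y as y(x). By the chain rule, any term containing y contributes a factor of y' = dy/dx when we differentiate it.

Move every term to one side and write the relation as F(x, y) = 0. Term by term,
  d/dx[4x·ln(y)] = 4x·y'/y + 4ln(y)
  d/dx[-1] = 0

The pieces without y' make up ∂F/∂x and the coefficient of y' is ∂F/∂y:
  ∂F/∂x = 4ln(y),
  ∂F/∂y = 4x/y.

Since d/dx[F] = ∂F/∂x + (∂F/∂y)·y' = 0, solve for y':
  (∂F/∂y)·y' = -∂F/∂x
  dy/dx = -(∂F/∂x)/(∂F/∂y) = -(4ln(y))/(4x/y) = -y·ln(y)/x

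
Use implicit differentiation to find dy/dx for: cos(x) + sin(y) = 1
Take d/dx of both sides. Since y is implicitly a function of x, the chain rule attaches a y' = dy/dx factor whenever we differentiate through y.

Set F(x, y) = (left side) − (right side), so the curve is F = 0. Differentiating each term of F:
  d/dx[sin(y)] = y'·cos(y)
  d/dx[cos(x)] = -sin(x)
  d/dx[-1] = 0

Collecting, the y'-free part is the partial derivative in x and the y' coefficient is the partial derivative in y:
  ∂F/∂x = -sin(x)
  ∂F/∂y = cos(y)

so d/dx[F(x, y(x))] = ∂F/∂x + (∂F/∂y)·y' = 0. Rearranging,
  dy/dx = -(∂F/∂x)/(∂F/∂y) = -(-sin(x))/(cos(y)) = sin(x)/cos(y)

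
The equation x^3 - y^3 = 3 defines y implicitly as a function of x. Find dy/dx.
Differentiate both sides with respect to x, treating y as y(x). By the chain rule, any term containing y contributes a factor of y' = dy/dx when we differentiate it.

Move every term to one side and write the relation as F(x, y) = 0. Term by term,
  d/dx[x^3] = 3x^2
  d/dx[-y^3] = -3y^2·y'
  d/dx[-3] = 0

The pieces without y' make up ∂F/∂x and the coefficient of y' is ∂F/∂y:
  ∂F/∂x = 3x^2,
  ∂F/∂y = -3y^2.

Since d/dx[F] = ∂F/∂x + (∂F/∂y)·y' = 0, solve for y':
  (∂F/∂y)·y' = -∂F/∂x
  dy/dx = -(∂F/∂x)/(∂F/∂y) = -(3x^2)/(-3y^2) = x^2/y^2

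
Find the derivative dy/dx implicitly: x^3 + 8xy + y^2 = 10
Take d/dx of both sides. Since y is implicitly a function of x, the chain rule attaches a y' = dy/dx factor whenever we differentiate through y.

Set F(x, y) = (left side) − (right side), so the curve is F = 0. Differentiating each term of F:
  d/dx[x^3] = 3x^2
  d/dx[8xy] = 8x·y' + 8y
  d/dx[y^2] = 2y·y'
  d/dx[-10] = 0

Collecting, the y'-free part is the partial derivative in x and the y' coefficient is the partial derivative in y:
  ∂F/∂x = 3x^2 + 8y
  ∂F/∂y = 8x + 2y

so d/dx[F(x, y(x))] = ∂F/∂x + (∂F/∂y)·y' = 0. Rearranging,
  dy/dx = -(∂F/∂x)/(∂F/∂y) = -(3x^2 + 8y)/(8x + 2y) = (-3x^2 - 8y)/(2(4x + y))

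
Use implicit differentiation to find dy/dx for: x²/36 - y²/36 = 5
Differentiate the relation implicitly: treat y = y(x) and apply the chain rule, so every y-derivative picks up a y' = dy/dx factor.

With everything moved to the left-hand side, differentiate term by term:
  d/dx[x^2/36] = x/18
  d/dx[-y^2/36] = -y·y'/18
  d/dx[-5] = 0

Separating the contributions that come from x directly and those that come through y:
  without y':      x/18
  multiplying y':  -y/18

so (x/18) + (-y/18)·y' = 0, and therefore
  dy/dx = -(x/18)/(-y/18) = x/y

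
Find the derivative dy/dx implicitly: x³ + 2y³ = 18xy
Differentiate both sides with respect to x, treating y as y(x). By the chain rule, any term containing y contributes a factor of y' = dy/dx when we differentiate it.

Move every term to one side and write the relation as F(x, y) = 0. Term by term,
  d/dx[x^3] = 3x^2
  d/dx[-18xy] = -18x·y' - 18y
  d/dx[2y^3] = 6y^2·y'

The pieces without y' make up ∂F/∂x and the coefficient of y' is ∂F/∂y:
  ∂F/∂x = 3x^2 - 18y,
  ∂F/∂y = -18x + 6y^2.

Since d/dx[F] = ∂F/∂x + (∂F/∂y)·y' = 0, solve for y':
  (∂F/∂y)·y' = -∂F/∂x
  dy/dx = -(∂F/∂x)/(∂F/∂y) = -(3x^2 - 18y)/(-18x + 6y^2) = (x^2 - 6y)/(2(3x - y^2))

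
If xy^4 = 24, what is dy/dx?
Differentiate both sides with respect to x, treating y as y(x). By the chain rule, any term containing y contributes a factor of y' = dy/dx when we differentiate it.

Move every term to one side and write the relation as F(x, y) = 0. Term by term,
  d/dx[xy^4] = 4xy^3·y' + y^4
  d/dx[-24] = 0

The pieces without y' make up ∂F/∂x and the coefficient of y' is ∂F/∂y:
  ∂F/∂x = y^4,
  ∂F/∂y = 4xy^3.

Since d/dx[F] = ∂F/∂x + (∂F/∂y)·y' = 0, solve for y':
  (∂F/∂y)·y' = -∂F/∂x
  dy/dx = -(∂F/∂x)/(∂F/∂y) = -(y^4)/(4xy^3) = -y/(4x)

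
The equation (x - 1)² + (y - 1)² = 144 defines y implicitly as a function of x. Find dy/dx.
Differentiate the relation implicitly: treat y = y(x) and apply the chain rule, so every y-derivative picks up a y' = dy/dx factor.

With everything moved to the left-hand side, differentiate term by term:
  d/dx[(x - 1)^2] = 2x - 2
  d/dx[(y - 1)^2] = 2·y'(y - 1)
  d/dx[-144] = 0

Separating the contributions that come from x directly and those that come through y:
  without y':      2x - 2
  multiplying y':  2y - 2

so (2x - 2) + (2y - 2)·y' = 0, and therefore
  dy/dx = -(2x - 2)/(2y - 2) = (1 - x)/(y - 1)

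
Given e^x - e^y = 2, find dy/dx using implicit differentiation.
Differentiate both sides with respect to x, treating y as y(x). By the chain rule, any term containing y contributes a factor of y' = dy/dx when we differentiate it.

Move every term to one side and write the relation as F(x, y) = 0. Term by term,
  d/dx[e^(x)] = e^(x)
  d/dx[-e^(y)] = -y'·e^(y)
  d/dx[-2] = 0

The pieces without y' make up ∂F/∂x and the coefficient of y' is ∂F/∂y:
  ∂F/∂x = e^(x),
  ∂F/∂y = -e^(y).

Since d/dx[F] = ∂F/∂x + (∂F/∂y)·y' = 0, solve for y':
  (∂F/∂y)·y' = -∂F/∂x
  dy/dx = -(∂F/∂x)/(∂F/∂y) = -(e^(x))/(-e^(y)) = e^(x - y)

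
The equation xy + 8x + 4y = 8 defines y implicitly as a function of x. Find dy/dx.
Apply d/dx to both sides, remembering that y depends on x. Each occurrence of y therefore brings in a y' = dy/dx via the chain rule.

With F(x, y) equal to the left-hand side minus the right, differentiate F term by term:
  d/dx[xy] = x·y' + y
  d/dx[8x] = 8
  d/dx[4y] = 4·y'
  d/dx[-8] = 0
Adding these up, d/dx[F] = 0 becomes
  (y + 8) + (x + 4)·y' = 0,
so isolating y',
  dy/dx = -(y + 8)/(x + 4) = (-y - 8)/(x + 4)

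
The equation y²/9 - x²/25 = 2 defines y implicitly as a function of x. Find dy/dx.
Differentiate the relation implicitly: treat y = y(x) and apply the chain rule, so every y-derivative picks up a y' = dy/dx factor.

With everything moved to the left-hand side, differentiate term by term:
  d/dx[-x^2/25] = -2x/25
  d/dx[y^2/9] = 2y·y'/9
  d/dx[-2] = 0

Separating the contributions that come from x directly and those that come through y:
  without y':      -2x/25
  multiplying y':  2y/9

so (-2x/25) + (2y/9)·y' = 0, and therefore
  dy/dx = -(-2x/25)/(2y/9) = 9x/(25y)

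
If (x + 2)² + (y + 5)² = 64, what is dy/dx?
Differentiate both sides with respect to x, treating y as y(x). By the chain rule, any term containing y contributes a factor of y' = dy/dx when we differentiate it.

Move every term to one side and write the relation as F(x, y) = 0. Term by term,
  d/dx[(x + 2)^2] = 2x + 4
  d/dx[(y + 5)^2] = 2·y'(y + 5)
  d/dx[-64] = 0

The pieces without y' make up ∂F/∂x and the coefficient of y' is ∂F/∂y:
  ∂F/∂x = 2x + 4,
  ∂F/∂y = 2y + 10.

Since d/dx[F] = ∂F/∂x + (∂F/∂y)·y' = 0, solve for y':
  (∂F/∂y)·y' = -∂F/∂x
  dy/dx = -(∂F/∂x)/(∂F/∂y) = -(2x + 4)/(2y + 10) = (-x - 2)/(y + 5)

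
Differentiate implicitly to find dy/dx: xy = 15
Differentiate both sides with respect to x, treating y as y(x). By the chain rule, any term containing y contributes a factor of y' = dy/dx when we differentiate it.

Move every term to one side and write the relation as F(x, y) = 0. Term by term,
  d/dx[xy] = x·y' + y
  d/dx[-15] = 0

The pieces without y' make up ∂F/∂x and the coefficient of y' is ∂F/∂y:
  ∂F/∂x = y,
  ∂F/∂y = x.

Since d/dx[F] = ∂F/∂x + (∂F/∂y)·y' = 0, solve for y':
  (∂F/∂y)·y' = -∂F/∂x
  dy/dx = -(∂F/∂x)/(∂F/∂y) = -(y)/(x) = -y/x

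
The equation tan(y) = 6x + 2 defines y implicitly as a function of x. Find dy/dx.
Apply d/dx to both sides, remembering that y depends on x. Each occurrence of y therefore brings in a y' = dy/dx via the chain rule.

With F(x, y) equal to the left-hand side minus the right, differentiate F term by term:
  d/dx[-6x] = -6
  d/dx[tan(y)] = y'(tan(y)^2 + 1)
  d/dx[-2] = 0
Adding these up, d/dx[F] = 0 becomes
  (-6) + (tan(y)^2 + 1)·y' = 0,
so isolating y',
  dy/dx = -(-6)/(tan(y)^2 + 1) = 6cos(y)^2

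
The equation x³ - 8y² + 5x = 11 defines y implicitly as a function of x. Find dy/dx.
Apply d/dx to both sides, remembering that y depends on x. Each occurrence of y therefore brings in a y' = dy/dx via the chain rule.

With F(x, y) equal to the left-hand side minus the right, differentiate F term by term:
  d/dx[x^3] = 3x^2
  d/dx[5x] = 5
  d/dx[-8y^2] = -16y·y'
  d/dx[-11] = 0
Adding these up, d/dx[F] = 0 becomes
  (3x^2 + 5) + (-16y)·y' = 0,
so isolating y',
  dy/dx = -(3x^2 + 5)/(-16y) = (3x^2 + 5)/(16y)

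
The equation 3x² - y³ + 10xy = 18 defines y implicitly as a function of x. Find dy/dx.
Differentiate both sides with respect to x, treating y as y(x). By the chain rule, any term containing y contributes a factor of y' = dy/dx when we differentiate it.

Move every term to one side and write the relation as F(x, y) = 0. Term by term,
  d/dx[3x^2] = 6x
  d/dx[10xy] = 10x·y' + 10y
  d/dx[-y^3] = -3y^2·y'
  d/dx[-18] = 0

The pieces without y' make up ∂F/∂x and the coefficient of y' is ∂F/∂y:
  ∂F/∂x = 6x + 10y,
  ∂F/∂y = 10x - 3y^2.

Since d/dx[F] = ∂F/∂x + (∂F/∂y)·y' = 0, solve for y':
  (∂F/∂y)·y' = -∂F/∂x
  dy/dx = -(∂F/∂x)/(∂F/∂y) = -(6x + 10y)/(10x - 3y^2) = 2(-3x - 5y)/(10x - 3y^2)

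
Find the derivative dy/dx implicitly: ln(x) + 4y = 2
Differentiate the relation implicitly: treat y = y(x) and apply the chain rule, so every y-derivative picks up a y' = dy/dx factor.

With everything moved to the left-hand side, differentiate term by term:
  d/dx[4y] = 4·y'
  d/dx[ln(x)] = 1/x
  d/dx[-2] = 0

Separating the contributions that come from x directly and those that come through y:
  without y':      1/x
  multiplying y':  4

so (1/x) + (4)·y' = 0, and therefore
  dy/dx = -(1/x)/(4) = -1/(4x)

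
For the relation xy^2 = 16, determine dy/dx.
Differentiate both sides with respect to x, treating y as y(x). By the chain rule, any term containing y contributes a factor of y' = dy/dx when we differentiate it.

Move every term to one side and write the relation as F(x, y) = 0. Term by term,
  d/dx[xy^2] = 2xy·y' + y^2
  d/dx[-16] = 0

The pieces without y' make up ∂F/∂x and the coefficient of y' is ∂F/∂y:
  ∂F/∂x = y^2,
  ∂F/∂y = 2xy.

Since d/dx[F] = ∂F/∂x + (∂F/∂y)·y' = 0, solve for y':
  (∂F/∂y)·y' = -∂F/∂x
  dy/dx = -(∂F/∂x)/(∂F/∂y) = -(y^2)/(2xy) = -y/(2x)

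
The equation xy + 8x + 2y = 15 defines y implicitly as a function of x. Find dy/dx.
Take d/dx of both sides. Since y is implicitly a function of x, the chain rule attaches a y' = dy/dx factor whenever we differentiate through y.

Set F(x, y) = (left side) − (right side), so the curve is F = 0. Differentiating each term of F:
  d/dx[xy] = x·y' + y
  d/dx[8x] = 8
  d/dx[2y] = 2·y'
  d/dx[-15] = 0

Collecting, the y'-free part is the partial derivative in x and the y' coefficient is the partial derivative in y:
  ∂F/∂x = y + 8
  ∂F/∂y = x + 2

so d/dx[F(x, y(x))] = ∂F/∂x + (∂F/∂y)·y' = 0. Rearranging,
  dy/dx = -(∂F/∂x)/(∂F/∂y) = -(y + 8)/(x + 2) = (-y - 8)/(x + 2)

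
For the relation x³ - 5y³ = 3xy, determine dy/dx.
Differentiate the relation implicitly: treat y = y(x) and apply the chain rule, so every y-derivative picks up a y' = dy/dx factor.

With everything moved to the left-hand side, differentiate term by term:
  d/dx[x^3] = 3x^2
  d/dx[-3xy] = -3x·y' - 3y
  d/dx[-5y^3] = -15y^2·y'

Separating the contributions that come from x directly and those that come through y:
  without y':      3x^2 - 3y
  multiplying y':  -3x - 15y^2

so (3x^2 - 3y) + (-3x - 15y^2)·y' = 0, and therefore
  dy/dx = -(3x^2 - 3y)/(-3x - 15y^2) = (x^2 - y)/(x + 5y^2)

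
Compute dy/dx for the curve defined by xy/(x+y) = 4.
Differentiate the relation implicitly: treat y = y(x) and apply the chain rule, so every y-derivative picks up a y' = dy/dx factor.

With everything moved to the left-hand side, differentiate term by term:
  d/dx[xy/(x + y)] = xy(-y' - 1)/(x + y)^2 + x·y'/(x + y) + y/(x + y)
  d/dx[-4] = 0

Separating the contributions that come from x directly and those that come through y:
  without y':      -xy/(x + y)^2 + y/(x + y)
  multiplying y':  -xy/(x + y)^2 + x/(x + y)

so (-xy/(x + y)^2 + y/(x + y)) + (-xy/(x + y)^2 + x/(x + y))·y' = 0, and therefore
  dy/dx = -(-xy/(x + y)^2 + y/(x + y))/(-xy/(x + y)^2 + x/(x + y))
        = -(y^2/(x + y)^2)/(x^2/(x + y)^2) = -y^2/x^2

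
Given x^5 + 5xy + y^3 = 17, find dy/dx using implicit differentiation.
Differentiate both sides with respect to x, treating y as y(x). By the chain rule, any term containing y contributes a factor of y' = dy/dx when we differentiate it.

Move every term to one side and write the relation as F(x, y) = 0. Term by term,
  d/dx[x^5] = 5x^4
  d/dx[5xy] = 5x·y' + 5y
  d/dx[y^3] = 3y^2·y'
  d/dx[-17] = 0

The pieces without y' make up ∂F/∂x and the coefficient of y' is ∂F/∂y:
  ∂F/∂x = 5x^4 + 5y,
  ∂F/∂y = 5x + 3y^2.

Since d/dx[F] = ∂F/∂x + (∂F/∂y)·y' = 0, solve for y':
  (∂F/∂y)·y' = -∂F/∂x
  dy/dx = -(∂F/∂x)/(∂F/∂y) = -(5x^4 + 5y)/(5x + 3y^2) = 5(-x^4 - y)/(5x + 3y^2)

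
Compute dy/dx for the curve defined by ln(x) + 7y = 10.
Take d/dx of both sides. Since y is implicitly a function of x, the chain rule attaches a y' = dy/dx factor whenever we differentiate through y.

Set F(x, y) = (left side) − (right side), so the curve is F = 0. Differentiating each term of F:
  d/dx[7y] = 7·y'
  d/dx[ln(x)] = 1/x
  d/dx[-10] = 0

Collecting, the y'-free part is the partial derivative in x and the y' coefficient is the partial derivative in y:
  ∂F/∂x = 1/x
  ∂F/∂y = 7

so d/dx[F(x, y(x))] = ∂F/∂x + (∂F/∂y)·y' = 0. Rearranging,
  dy/dx = -(∂F/∂x)/(∂F/∂y) = -(1/x)/(7) = -1/(7x)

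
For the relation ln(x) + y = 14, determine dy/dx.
Apply d/dx to both sides, remembering that y depends on x. Each occurrence of y therefore brings in a y' = dy/dx via the chain rule.

With F(x, y) equal to the left-hand side minus the right, differentiate F term by term:
  d/dx[y] = y'
  d/dx[ln(x)] = 1/x
  d/dx[-14] = 0
Adding these up, d/dx[F] = 0 becomes
  (1/x) + (1)·y' = 0,
so isolating y',
  dy/dx = -(1/x)/(1) = -1/x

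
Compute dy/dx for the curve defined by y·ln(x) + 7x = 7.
Differentiate the relation implicitly: treat y = y(x) and apply the chain rule, so every y-derivative picks up a y' = dy/dx factor.

With everything moved to the left-hand side, differentiate term by term:
  d/dx[7x] = 7
  d/dx[y·ln(x)] = y'·ln(x) + y/x
  d/dx[-7] = 0

Separating the contributions that come from x directly and those that come through y:
  without y':      7 + y/x
  multiplying y':  ln(x)

so (7 + y/x) + (ln(x))·y' = 0, and therefore
  dy/dx = -(7 + y/x)/(ln(x))
        = -((7x + y)/x)/(ln(x)) = (-7x - y)/(x·ln(x))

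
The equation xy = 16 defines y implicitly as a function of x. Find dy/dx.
Differentiate the relation implicitly: treat y = y(x) and apply the chain rule, so every y-derivative picks up a y' = dy/dx factor.

With everything moved to the left-hand side, differentiate term by term:
  d/dx[xy] = x·y' + y
  d/dx[-16] = 0

Separating the contributions that come from x directly and those that come through y:
  without y':      y
  multiplying y':  x

so (y) + (x)·y' = 0, and therefore
  dy/dx = -(y)/(x) = -y/x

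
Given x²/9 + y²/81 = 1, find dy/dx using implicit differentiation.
Differentiate both sides with respect to x, treating y as y(x). By the chain rule, any term containing y contributes a factor of y' = dy/dx when we differentiate it.

Move every term to one side and write the relation as F(x, y) = 0. Term by term,
  d/dx[x^2/9] = 2x/9
  d/dx[y^2/81] = 2y·y'/81
  d/dx[-1] = 0

The pieces without y' make up ∂F/∂x and the coefficient of y' is ∂F/∂y:
  ∂F/∂x = 2x/9,
  ∂F/∂y = 2y/81.

Since d/dx[F] = ∂F/∂x + (∂F/∂y)·y' = 0, solve for y':
  (∂F/∂y)·y' = -∂F/∂x
  dy/dx = -(∂F/∂x)/(∂F/∂y) = -(2x/9)/(2y/81) = -9x/y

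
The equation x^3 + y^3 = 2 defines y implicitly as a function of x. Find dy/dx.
Differentiate the relation implicitly: treat y = y(x) and apply the chain rule, so every y-derivative picks up a y' = dy/dx factor.

With everything moved to the left-hand side, differentiate term by term:
  d/dx[x^3] = 3x^2
  d/dx[y^3] = 3y^2·y'
  d/dx[-2] = 0

Separating the contributions that come from x directly and those that come through y:
  without y':      3x^2
  multiplying y':  3y^2

so (3x^2) + (3y^2)·y' = 0, and therefore
  dy/dx = -(3x^2)/(3y^2) = -x^2/y^2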